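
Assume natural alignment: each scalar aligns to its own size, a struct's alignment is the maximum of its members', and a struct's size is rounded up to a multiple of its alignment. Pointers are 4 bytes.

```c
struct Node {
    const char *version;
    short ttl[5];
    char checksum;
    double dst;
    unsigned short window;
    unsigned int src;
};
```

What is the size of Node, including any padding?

32 bytes

@0: version [4B, align 4] → 4
@4: ttl [10B, align 2] → 14
@14: checksum [1B, align 1] → 15
+1 pad (align 8)
@16: dst [8B, align 8] → 24
@24: window [2B, align 2] → 26
+2 pad (align 4)
@28: src [4B, align 4] → 32
size 32, align 8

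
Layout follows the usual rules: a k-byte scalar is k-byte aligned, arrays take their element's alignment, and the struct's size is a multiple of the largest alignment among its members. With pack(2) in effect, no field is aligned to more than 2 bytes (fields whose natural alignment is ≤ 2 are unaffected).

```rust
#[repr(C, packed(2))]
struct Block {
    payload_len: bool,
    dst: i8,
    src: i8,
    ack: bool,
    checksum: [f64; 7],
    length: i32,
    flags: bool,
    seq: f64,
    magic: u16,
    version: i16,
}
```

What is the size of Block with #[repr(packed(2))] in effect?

78

0..1  payload_len  (1B, 1-aligned)
1..2  dst  (1B, 1-aligned)
2..3  src  (1B, 1-aligned)
3..4  ack  (1B, 1-aligned)
4..60  checksum  (56B, 2-aligned)
60..64  length  (4B, 2-aligned)
64..65  flags  (1B, 1-aligned)
65..66  -- padding (1B)
66..74  seq  (8B, 2-aligned)
74..76  magic  (2B, 2-aligned)
76..78  version  (2B, 2-aligned)
sizeof = 78, alignof = 2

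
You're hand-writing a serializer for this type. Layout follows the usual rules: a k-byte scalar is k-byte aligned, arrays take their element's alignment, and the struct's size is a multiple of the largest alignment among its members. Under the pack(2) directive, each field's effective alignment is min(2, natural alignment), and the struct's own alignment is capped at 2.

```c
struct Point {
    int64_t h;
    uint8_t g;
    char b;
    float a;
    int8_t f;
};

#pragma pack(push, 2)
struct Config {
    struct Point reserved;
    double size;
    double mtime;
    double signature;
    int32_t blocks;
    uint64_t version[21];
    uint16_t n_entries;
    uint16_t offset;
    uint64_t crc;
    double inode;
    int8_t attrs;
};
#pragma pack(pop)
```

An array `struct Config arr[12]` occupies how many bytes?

Point: @0: h [8B, align 8] → 8; @8: g [1B, align 1] → 9; @9: b [1B, align 1] → 10; +2 pad (align 4); @12: a [4B, align 4] → 16; @16: f [1B, align 1] → 17; +7 tail pad (align 8); size 24, align 8
@0: reserved [24B, align 2] → 24
@24: size [8B, align 2] → 32
@32: mtime [8B, align 2] → 40
@40: signature [8B, align 2] → 48
@48: blocks [4B, align 2] → 52
@52: version [168B, align 2] → 220
@220: n_entries [2B, align 2] → 222
@222: offset [2B, align 2] → 224
@224: crc [8B, align 2] → 232
@232: inode [8B, align 2] → 240
@240: attrs [1B, align 1] → 241
+1 tail pad (align 2)
size 242, align 2
array of 12: 12 × 242 = 2904

2904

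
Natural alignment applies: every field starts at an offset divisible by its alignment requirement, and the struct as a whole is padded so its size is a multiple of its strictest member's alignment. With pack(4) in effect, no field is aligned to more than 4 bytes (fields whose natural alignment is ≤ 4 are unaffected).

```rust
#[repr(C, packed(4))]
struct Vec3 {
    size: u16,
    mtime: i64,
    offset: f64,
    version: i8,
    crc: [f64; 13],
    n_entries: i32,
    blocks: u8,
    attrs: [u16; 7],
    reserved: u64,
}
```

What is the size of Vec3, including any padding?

156

0..2  size  (2B, 2-aligned)
2..4  -- padding (2B)
4..12  mtime  (8B, 4-aligned)
12..20  offset  (8B, 4-aligned)
20..21  version  (1B, 1-aligned)
21..24  -- padding (3B)
24..128  crc  (104B, 4-aligned)
128..132  n_entries  (4B, 4-aligned)
132..133  blocks  (1B, 1-aligned)
133..134  -- padding (1B)
134..148  attrs  (14B, 2-aligned)
148..156  reserved  (8B, 4-aligned)
sizeof = 156, alignof = 4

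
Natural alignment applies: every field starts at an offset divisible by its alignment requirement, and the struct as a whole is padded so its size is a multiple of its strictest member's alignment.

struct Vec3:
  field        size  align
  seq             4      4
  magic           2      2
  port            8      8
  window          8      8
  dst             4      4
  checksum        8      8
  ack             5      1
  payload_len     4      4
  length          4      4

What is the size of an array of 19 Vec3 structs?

1064

@0: seq [4B, align 4] → 4
@4: magic [2B, align 2] → 6
+2 pad (align 8)
@8: port [8B, align 8] → 16
@16: window [8B, align 8] → 24
@24: dst [4B, align 4] → 28
+4 pad (align 8)
@32: checksum [8B, align 8] → 40
@40: ack [5B, align 1] → 45
+3 pad (align 4)
@48: payload_len [4B, align 4] → 52
@52: length [4B, align 4] → 56
size 56, align 8
array of 19: 19 × 56 = 1064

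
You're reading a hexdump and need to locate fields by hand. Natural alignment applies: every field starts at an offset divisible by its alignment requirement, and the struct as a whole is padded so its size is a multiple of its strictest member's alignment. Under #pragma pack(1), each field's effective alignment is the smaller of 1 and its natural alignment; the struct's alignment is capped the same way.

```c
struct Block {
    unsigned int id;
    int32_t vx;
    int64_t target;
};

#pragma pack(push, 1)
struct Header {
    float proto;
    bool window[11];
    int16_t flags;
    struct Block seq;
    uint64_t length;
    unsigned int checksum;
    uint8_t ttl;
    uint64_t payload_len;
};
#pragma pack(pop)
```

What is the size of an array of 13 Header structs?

702

Block: 0..4  id  (4B, 4-aligned); 4..8  vx  (4B, 4-aligned); 8..16  target  (8B, 8-aligned); sizeof = 16, alignof = 8
0..4  proto  (4B, 1-aligned)
4..15  window  (11B, 1-aligned)
15..17  flags  (2B, 1-aligned)
17..33  seq  (16B, 1-aligned)
33..41  length  (8B, 1-aligned)
41..45  checksum  (4B, 1-aligned)
45..46  ttl  (1B, 1-aligned)
46..54  payload_len  (8B, 1-aligned)
sizeof = 54, alignof = 1
array of 13: 13 × 54 = 702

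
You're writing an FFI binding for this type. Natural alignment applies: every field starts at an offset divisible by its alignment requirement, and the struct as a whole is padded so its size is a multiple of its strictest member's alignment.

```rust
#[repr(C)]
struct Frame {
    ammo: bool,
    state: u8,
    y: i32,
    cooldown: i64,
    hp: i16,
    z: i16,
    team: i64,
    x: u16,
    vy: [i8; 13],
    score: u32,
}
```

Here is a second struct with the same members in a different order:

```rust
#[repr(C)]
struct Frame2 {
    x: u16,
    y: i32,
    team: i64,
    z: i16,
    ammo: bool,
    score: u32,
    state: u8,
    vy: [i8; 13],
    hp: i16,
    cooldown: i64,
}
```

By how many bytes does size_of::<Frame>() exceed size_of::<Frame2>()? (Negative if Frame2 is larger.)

8

@0: ammo [1B, align 1] → 1
@1: state [1B, align 1] → 2
+2 pad (align 4)
@4: y [4B, align 4] → 8
@8: cooldown [8B, align 8] → 16
@16: hp [2B, align 2] → 18
@18: z [2B, align 2] → 20
+4 pad (align 8)
@24: team [8B, align 8] → 32
@32: x [2B, align 2] → 34
@34: vy [13B, align 1] → 47
+1 pad (align 4)
@48: score [4B, align 4] → 52
+4 tail pad (align 8)
size 56, align 8
— Frame2 —
@0: x [2B, align 2] → 2
+2 pad (align 4)
@4: y [4B, align 4] → 8
@8: team [8B, align 8] → 16
@16: z [2B, align 2] → 18
@18: ammo [1B, align 1] → 19
+1 pad (align 4)
@20: score [4B, align 4] → 24
@24: state [1B, align 1] → 25
@25: vy [13B, align 1] → 38
@38: hp [2B, align 2] → 40
@40: cooldown [8B, align 8] → 48
size 48, align 8
56 − 48 = 8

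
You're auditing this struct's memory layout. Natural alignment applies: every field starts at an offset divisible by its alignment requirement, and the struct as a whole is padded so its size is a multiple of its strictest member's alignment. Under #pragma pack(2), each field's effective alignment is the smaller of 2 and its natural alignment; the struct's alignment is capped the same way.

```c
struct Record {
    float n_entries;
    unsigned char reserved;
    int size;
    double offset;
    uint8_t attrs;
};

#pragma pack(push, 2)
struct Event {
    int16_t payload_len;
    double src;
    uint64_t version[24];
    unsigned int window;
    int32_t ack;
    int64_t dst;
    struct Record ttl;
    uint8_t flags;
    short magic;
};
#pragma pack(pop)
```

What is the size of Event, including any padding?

254

Record: 0..4  n_entries  (4B, 4-aligned); 4..5  reserved  (1B, 1-aligned); 5..8  -- padding (3B); 8..12  size  (4B, 4-aligned); 12..16  -- padding (4B); 16..24  offset  (8B, 8-aligned); 24..25  attrs  (1B, 1-aligned); 25..32  -- tail padding (7B); sizeof = 32, alignof = 8
0..2  payload_len  (2B, 2-aligned)
2..10  src  (8B, 2-aligned)
10..202  version  (192B, 2-aligned)
202..206  window  (4B, 2-aligned)
206..210  ack  (4B, 2-aligned)
210..218  dst  (8B, 2-aligned)
218..250  ttl  (32B, 2-aligned)
250..251  flags  (1B, 1-aligned)
251..252  -- padding (1B)
252..254  magic  (2B, 2-aligned)
sizeof = 254, alignof = 2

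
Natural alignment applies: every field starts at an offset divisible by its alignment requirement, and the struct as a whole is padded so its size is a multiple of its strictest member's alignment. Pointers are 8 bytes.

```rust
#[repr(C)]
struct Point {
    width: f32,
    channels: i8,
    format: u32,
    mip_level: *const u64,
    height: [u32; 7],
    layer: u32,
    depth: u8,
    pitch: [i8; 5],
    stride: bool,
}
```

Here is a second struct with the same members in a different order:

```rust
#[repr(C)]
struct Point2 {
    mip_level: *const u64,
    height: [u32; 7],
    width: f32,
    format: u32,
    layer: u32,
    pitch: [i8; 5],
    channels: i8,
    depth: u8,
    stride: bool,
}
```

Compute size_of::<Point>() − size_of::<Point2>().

8

0..4  width  (4B, 4-aligned)
4..5  channels  (1B, 1-aligned)
5..8  -- padding (3B)
8..12  format  (4B, 4-aligned)
12..16  -- padding (4B)
16..24  mip_level  (8B, 8-aligned)
24..52  height  (28B, 4-aligned)
52..56  layer  (4B, 4-aligned)
56..57  depth  (1B, 1-aligned)
57..62  pitch  (5B, 1-aligned)
62..63  stride  (1B, 1-aligned)
63..64  -- tail padding (1B)
sizeof = 64, alignof = 8
— Point2 —
0..8  mip_level  (8B, 8-aligned)
8..36  height  (28B, 4-aligned)
36..40  width  (4B, 4-aligned)
40..44  format  (4B, 4-aligned)
44..48  layer  (4B, 4-aligned)
48..53  pitch  (5B, 1-aligned)
53..54  channels  (1B, 1-aligned)
54..55  depth  (1B, 1-aligned)
55..56  stride  (1B, 1-aligned)
sizeof = 56, alignof = 8
64 − 56 = 8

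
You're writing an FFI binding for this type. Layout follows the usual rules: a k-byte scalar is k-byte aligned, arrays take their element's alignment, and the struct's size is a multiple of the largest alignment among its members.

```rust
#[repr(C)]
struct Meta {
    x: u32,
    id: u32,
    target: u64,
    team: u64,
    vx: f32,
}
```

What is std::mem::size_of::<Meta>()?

@0: x [4B, align 4] → 4
@4: id [4B, align 4] → 8
@8: target [8B, align 8] → 16
@16: team [8B, align 8] → 24
@24: vx [4B, align 4] → 28
+4 tail pad (align 8)
size 32, align 8

32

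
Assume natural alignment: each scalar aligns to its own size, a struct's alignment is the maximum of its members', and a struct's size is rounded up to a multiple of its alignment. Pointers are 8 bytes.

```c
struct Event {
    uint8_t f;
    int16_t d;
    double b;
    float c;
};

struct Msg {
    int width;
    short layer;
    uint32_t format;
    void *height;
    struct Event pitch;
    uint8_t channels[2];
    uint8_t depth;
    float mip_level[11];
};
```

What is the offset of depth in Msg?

50

Event: f at 0 (size 1, align 1) → ends 1; pad 1 to align 2 for d; d at 2 (size 2, align 2) → ends 4; pad 4 to align 8 for b; b at 8 (size 8, align 8) → ends 16; c at 16 (size 4, align 4) → ends 20; tail pad 4 to reach multiple of 8; total 24 bytes, alignment 8
width at 0 (size 4, align 4) → ends 4
layer at 4 (size 2, align 2) → ends 6
pad 2 to align 4 for format
format at 8 (size 4, align 4) → ends 12
pad 4 to align 8 for height
height at 16 (size 8, align 8) → ends 24
pitch at 24 (size 24, align 8) → ends 48
channels at 48 (size 2, align 1) → ends 50
depth at 50 (size 1, align 1) → ends 51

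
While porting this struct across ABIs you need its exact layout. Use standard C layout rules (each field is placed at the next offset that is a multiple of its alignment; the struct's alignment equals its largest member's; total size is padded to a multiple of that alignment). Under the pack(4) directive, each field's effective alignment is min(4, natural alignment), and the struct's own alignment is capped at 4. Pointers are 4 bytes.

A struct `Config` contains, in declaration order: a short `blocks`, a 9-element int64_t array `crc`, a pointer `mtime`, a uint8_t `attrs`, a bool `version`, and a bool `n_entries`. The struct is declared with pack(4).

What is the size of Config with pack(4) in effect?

0..2  blocks  (2B, 2-aligned)
2..4  -- padding (2B)
4..76  crc  (72B, 4-aligned)
76..80  mtime  (4B, 4-aligned)
80..81  attrs  (1B, 1-aligned)
81..82  version  (1B, 1-aligned)
82..83  n_entries  (1B, 1-aligned)
83..84  -- tail padding (1B)
sizeof = 84, alignof = 4

84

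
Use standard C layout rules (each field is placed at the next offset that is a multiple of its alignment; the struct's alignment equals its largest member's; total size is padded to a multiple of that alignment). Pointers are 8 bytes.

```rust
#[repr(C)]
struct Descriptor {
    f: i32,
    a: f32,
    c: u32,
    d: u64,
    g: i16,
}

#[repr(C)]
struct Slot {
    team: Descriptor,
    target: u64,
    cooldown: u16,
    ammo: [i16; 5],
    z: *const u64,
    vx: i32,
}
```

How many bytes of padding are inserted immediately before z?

Descriptor: f at 0 (size 4, align 4) → ends 4; a at 4 (size 4, align 4) → ends 8; c at 8 (size 4, align 4) → ends 12; pad 4 to align 8 for d; d at 16 (size 8, align 8) → ends 24; g at 24 (size 2, align 2) → ends 26; tail pad 6 to reach multiple of 8; total 32 bytes, alignment 8
team at 0 (size 32, align 8) → ends 32
target at 32 (size 8, align 8) → ends 40
cooldown at 40 (size 2, align 2) → ends 42
ammo at 42 (size 10, align 2) → ends 52
pad 4 to align 8 for z
z at 56 (size 8, align 8) → ends 64

4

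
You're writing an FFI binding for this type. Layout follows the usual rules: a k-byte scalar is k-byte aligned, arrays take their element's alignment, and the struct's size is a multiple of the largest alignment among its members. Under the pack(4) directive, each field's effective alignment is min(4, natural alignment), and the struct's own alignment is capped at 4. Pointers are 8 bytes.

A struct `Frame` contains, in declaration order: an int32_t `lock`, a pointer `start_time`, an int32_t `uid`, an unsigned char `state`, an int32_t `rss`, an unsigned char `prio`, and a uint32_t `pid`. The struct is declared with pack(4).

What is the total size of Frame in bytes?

32

0..4  lock  (4B, 4-aligned)
4..12  start_time  (8B, 4-aligned)
12..16  uid  (4B, 4-aligned)
16..17  state  (1B, 1-aligned)
17..20  -- padding (3B)
20..24  rss  (4B, 4-aligned)
24..25  prio  (1B, 1-aligned)
25..28  -- padding (3B)
28..32  pid  (4B, 4-aligned)
sizeof = 32, alignof = 4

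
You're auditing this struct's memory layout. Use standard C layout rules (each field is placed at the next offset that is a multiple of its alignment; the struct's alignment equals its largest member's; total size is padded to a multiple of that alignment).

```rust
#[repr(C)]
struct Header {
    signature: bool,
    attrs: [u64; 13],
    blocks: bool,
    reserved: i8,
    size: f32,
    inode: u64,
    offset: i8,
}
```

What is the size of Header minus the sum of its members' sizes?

16

signature at 0 (size 1, align 1) → ends 1
pad 7 to align 8 for attrs
attrs at 8 (size 104, align 8) → ends 112
blocks at 112 (size 1, align 1) → ends 113
reserved at 113 (size 1, align 1) → ends 114
pad 2 to align 4 for size
size at 116 (size 4, align 4) → ends 120
inode at 120 (size 8, align 8) → ends 128
offset at 128 (size 1, align 1) → ends 129
tail pad 7 to reach multiple of 8
total 136 bytes, alignment 8
data bytes 120, size 136 → padding 16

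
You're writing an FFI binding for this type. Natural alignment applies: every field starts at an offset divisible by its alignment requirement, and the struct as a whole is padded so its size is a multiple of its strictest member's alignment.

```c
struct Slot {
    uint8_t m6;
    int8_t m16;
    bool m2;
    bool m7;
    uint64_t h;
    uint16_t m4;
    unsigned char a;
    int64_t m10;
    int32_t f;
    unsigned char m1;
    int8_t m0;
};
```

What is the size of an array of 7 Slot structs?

m6 at 0 (size 1, align 1) → ends 1
m16 at 1 (size 1, align 1) → ends 2
m2 at 2 (size 1, align 1) → ends 3
m7 at 3 (size 1, align 1) → ends 4
pad 4 to align 8 for h
h at 8 (size 8, align 8) → ends 16
m4 at 16 (size 2, align 2) → ends 18
a at 18 (size 1, align 1) → ends 19
pad 5 to align 8 for m10
m10 at 24 (size 8, align 8) → ends 32
f at 32 (size 4, align 4) → ends 36
m1 at 36 (size 1, align 1) → ends 37
m0 at 37 (size 1, align 1) → ends 38
tail pad 2 to reach multiple of 8
total 40 bytes, alignment 8
array of 7: 7 × 40 = 280

280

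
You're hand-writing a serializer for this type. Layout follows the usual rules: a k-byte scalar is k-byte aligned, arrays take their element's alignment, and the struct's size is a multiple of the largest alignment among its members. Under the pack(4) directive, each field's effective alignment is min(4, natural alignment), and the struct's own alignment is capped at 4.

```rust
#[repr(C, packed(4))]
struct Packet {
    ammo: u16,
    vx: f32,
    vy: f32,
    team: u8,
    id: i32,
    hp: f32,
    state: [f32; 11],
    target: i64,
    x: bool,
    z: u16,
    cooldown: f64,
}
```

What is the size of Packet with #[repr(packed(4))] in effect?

0..2  ammo  (2B, 2-aligned)
2..4  -- padding (2B)
4..8  vx  (4B, 4-aligned)
8..12  vy  (4B, 4-aligned)
12..13  team  (1B, 1-aligned)
13..16  -- padding (3B)
16..20  id  (4B, 4-aligned)
20..24  hp  (4B, 4-aligned)
24..68  state  (44B, 4-aligned)
68..76  target  (8B, 4-aligned)
76..77  x  (1B, 1-aligned)
77..78  -- padding (1B)
78..80  z  (2B, 2-aligned)
80..88  cooldown  (8B, 4-aligned)
sizeof = 88, alignof = 4

88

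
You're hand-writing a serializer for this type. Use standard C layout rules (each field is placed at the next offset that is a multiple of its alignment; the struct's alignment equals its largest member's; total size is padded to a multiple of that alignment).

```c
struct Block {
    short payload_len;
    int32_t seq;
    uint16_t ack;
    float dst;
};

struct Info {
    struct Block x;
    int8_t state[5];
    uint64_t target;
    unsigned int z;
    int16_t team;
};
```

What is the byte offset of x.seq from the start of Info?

4

Block: payload_len at 0 (size 2, align 2) → ends 2; pad 2 to align 4 for seq; seq at 4 (size 4, align 4) → ends 8; ack at 8 (size 2, align 2) → ends 10; pad 2 to align 4 for dst; dst at 12 (size 4, align 4) → ends 16; total 16 bytes, alignment 4
x at 0 (size 16, align 4) → ends 16
within Block: seq at 4
0 + 4 = 4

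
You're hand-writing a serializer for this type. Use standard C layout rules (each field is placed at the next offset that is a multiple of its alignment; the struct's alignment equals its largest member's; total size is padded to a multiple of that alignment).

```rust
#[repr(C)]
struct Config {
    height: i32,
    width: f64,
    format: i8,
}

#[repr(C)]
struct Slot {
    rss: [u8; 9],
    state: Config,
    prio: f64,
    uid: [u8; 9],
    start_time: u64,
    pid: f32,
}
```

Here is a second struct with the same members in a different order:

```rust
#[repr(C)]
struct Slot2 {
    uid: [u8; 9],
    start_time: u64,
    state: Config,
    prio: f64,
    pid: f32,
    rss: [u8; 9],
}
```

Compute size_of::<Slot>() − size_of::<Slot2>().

Config: @0: height [4B, align 4] → 4; +4 pad (align 8); @8: width [8B, align 8] → 16; @16: format [1B, align 1] → 17; +7 tail pad (align 8); size 24, align 8
@0: rss [9B, align 1] → 9
+7 pad (align 8)
@16: state [24B, align 8] → 40
@40: prio [8B, align 8] → 48
@48: uid [9B, align 1] → 57
+7 pad (align 8)
@64: start_time [8B, align 8] → 72
@72: pid [4B, align 4] → 76
+4 tail pad (align 8)
size 80, align 8
— Slot2 —
@0: uid [9B, align 1] → 9
+7 pad (align 8)
@16: start_time [8B, align 8] → 24
@24: state [24B, align 8] → 48
@48: prio [8B, align 8] → 56
@56: pid [4B, align 4] → 60
@60: rss [9B, align 1] → 69
+3 tail pad (align 8)
size 72, align 8
80 − 72 = 8

8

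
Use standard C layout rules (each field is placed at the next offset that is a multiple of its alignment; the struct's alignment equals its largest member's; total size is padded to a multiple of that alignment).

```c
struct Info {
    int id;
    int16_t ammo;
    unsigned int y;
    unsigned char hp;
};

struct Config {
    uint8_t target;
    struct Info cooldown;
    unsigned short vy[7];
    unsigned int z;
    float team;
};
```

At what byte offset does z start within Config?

36

Info: 0..4  id  (4B, 4-aligned); 4..6  ammo  (2B, 2-aligned); 6..8  -- padding (2B); 8..12  y  (4B, 4-aligned); 12..13  hp  (1B, 1-aligned); 13..16  -- tail padding (3B); sizeof = 16, alignof = 4
0..1  target  (1B, 1-aligned)
1..4  -- padding (3B)
4..20  cooldown  (16B, 4-aligned)
20..34  vy  (14B, 2-aligned)
34..36  -- padding (2B)
36..40  z  (4B, 4-aligned)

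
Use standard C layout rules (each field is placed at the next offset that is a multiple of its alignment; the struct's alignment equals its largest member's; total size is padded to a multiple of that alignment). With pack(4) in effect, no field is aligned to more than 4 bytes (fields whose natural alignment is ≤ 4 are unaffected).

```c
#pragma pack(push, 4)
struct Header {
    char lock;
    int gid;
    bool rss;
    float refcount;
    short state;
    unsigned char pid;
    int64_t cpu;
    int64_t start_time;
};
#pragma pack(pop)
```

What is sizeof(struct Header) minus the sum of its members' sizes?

0..1  lock  (1B, 1-aligned)
1..4  -- padding (3B)
4..8  gid  (4B, 4-aligned)
8..9  rss  (1B, 1-aligned)
9..12  -- padding (3B)
12..16  refcount  (4B, 4-aligned)
16..18  state  (2B, 2-aligned)
18..19  pid  (1B, 1-aligned)
19..20  -- padding (1B)
20..28  cpu  (8B, 4-aligned)
28..36  start_time  (8B, 4-aligned)
sizeof = 36, alignof = 4
data bytes 29, size 36 → padding 7

7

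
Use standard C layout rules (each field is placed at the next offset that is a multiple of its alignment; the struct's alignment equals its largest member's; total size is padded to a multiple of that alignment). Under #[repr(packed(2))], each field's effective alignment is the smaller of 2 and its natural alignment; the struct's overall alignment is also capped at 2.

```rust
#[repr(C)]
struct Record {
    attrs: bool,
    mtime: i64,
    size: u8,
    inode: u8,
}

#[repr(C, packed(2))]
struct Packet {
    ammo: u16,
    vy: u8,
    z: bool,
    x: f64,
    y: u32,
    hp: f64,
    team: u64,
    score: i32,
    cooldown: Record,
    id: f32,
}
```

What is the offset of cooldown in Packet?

36

Record: 0..1  attrs  (1B, 1-aligned); 1..8  -- padding (7B); 8..16  mtime  (8B, 8-aligned); 16..17  size  (1B, 1-aligned); 17..18  inode  (1B, 1-aligned); 18..24  -- tail padding (6B); sizeof = 24, alignof = 8
0..2  ammo  (2B, 2-aligned)
2..3  vy  (1B, 1-aligned)
3..4  z  (1B, 1-aligned)
4..12  x  (8B, 2-aligned)
12..16  y  (4B, 2-aligned)
16..24  hp  (8B, 2-aligned)
24..32  team  (8B, 2-aligned)
32..36  score  (4B, 2-aligned)
36..60  cooldown  (24B, 2-aligned)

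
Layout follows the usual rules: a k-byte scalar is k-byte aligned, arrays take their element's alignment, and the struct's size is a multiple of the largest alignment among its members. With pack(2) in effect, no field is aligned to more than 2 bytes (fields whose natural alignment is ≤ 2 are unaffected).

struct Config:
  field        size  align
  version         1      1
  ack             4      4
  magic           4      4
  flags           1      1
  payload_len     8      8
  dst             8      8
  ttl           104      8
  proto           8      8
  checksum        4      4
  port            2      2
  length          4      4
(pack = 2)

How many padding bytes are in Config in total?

2

version at 0 (size 1, align 1) → ends 1
pad 1 to align 2 for ack
ack at 2 (size 4, align 2) → ends 6
magic at 6 (size 4, align 2) → ends 10
flags at 10 (size 1, align 1) → ends 11
pad 1 to align 2 for payload_len
payload_len at 12 (size 8, align 2) → ends 20
dst at 20 (size 8, align 2) → ends 28
ttl at 28 (size 104, align 2) → ends 132
proto at 132 (size 8, align 2) → ends 140
checksum at 140 (size 4, align 2) → ends 144
port at 144 (size 2, align 2) → ends 146
length at 146 (size 4, align 2) → ends 150
total 150 bytes, alignment 2
data bytes 148, size 150 → padding 2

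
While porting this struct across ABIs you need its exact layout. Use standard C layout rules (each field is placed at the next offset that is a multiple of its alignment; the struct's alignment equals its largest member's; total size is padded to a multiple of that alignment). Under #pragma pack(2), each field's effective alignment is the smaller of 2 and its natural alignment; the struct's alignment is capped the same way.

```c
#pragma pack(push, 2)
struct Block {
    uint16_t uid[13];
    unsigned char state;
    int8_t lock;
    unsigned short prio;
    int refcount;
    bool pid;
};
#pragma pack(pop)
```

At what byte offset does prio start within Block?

28

0..26  uid  (26B, 2-aligned)
26..27  state  (1B, 1-aligned)
27..28  lock  (1B, 1-aligned)
28..30  prio  (2B, 2-aligned)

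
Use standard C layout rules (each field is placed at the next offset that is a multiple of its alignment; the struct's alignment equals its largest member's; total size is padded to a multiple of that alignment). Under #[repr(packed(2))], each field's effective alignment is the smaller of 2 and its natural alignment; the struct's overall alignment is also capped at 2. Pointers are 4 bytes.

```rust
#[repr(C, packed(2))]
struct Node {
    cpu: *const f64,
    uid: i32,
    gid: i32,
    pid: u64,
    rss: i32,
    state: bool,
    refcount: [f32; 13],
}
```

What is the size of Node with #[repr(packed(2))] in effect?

0..4  cpu  (4B, 2-aligned)
4..8  uid  (4B, 2-aligned)
8..12  gid  (4B, 2-aligned)
12..20  pid  (8B, 2-aligned)
20..24  rss  (4B, 2-aligned)
24..25  state  (1B, 1-aligned)
25..26  -- padding (1B)
26..78  refcount  (52B, 2-aligned)
sizeof = 78, alignof = 2

78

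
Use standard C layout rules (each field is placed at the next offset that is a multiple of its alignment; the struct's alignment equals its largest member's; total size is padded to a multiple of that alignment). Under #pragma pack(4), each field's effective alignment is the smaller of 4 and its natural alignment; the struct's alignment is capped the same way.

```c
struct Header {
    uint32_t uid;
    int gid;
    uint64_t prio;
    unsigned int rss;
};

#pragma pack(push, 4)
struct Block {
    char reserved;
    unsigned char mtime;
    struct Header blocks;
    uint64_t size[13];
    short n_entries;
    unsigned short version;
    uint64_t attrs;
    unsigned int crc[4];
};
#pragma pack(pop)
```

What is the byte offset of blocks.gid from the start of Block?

8

Header: 0..4  uid  (4B, 4-aligned); 4..8  gid  (4B, 4-aligned); 8..16  prio  (8B, 8-aligned); 16..20  rss  (4B, 4-aligned); 20..24  -- tail padding (4B); sizeof = 24, alignof = 8
0..1  reserved  (1B, 1-aligned)
1..2  mtime  (1B, 1-aligned)
2..4  -- padding (2B)
4..28  blocks  (24B, 4-aligned)
within Header: gid at 4
4 + 4 = 8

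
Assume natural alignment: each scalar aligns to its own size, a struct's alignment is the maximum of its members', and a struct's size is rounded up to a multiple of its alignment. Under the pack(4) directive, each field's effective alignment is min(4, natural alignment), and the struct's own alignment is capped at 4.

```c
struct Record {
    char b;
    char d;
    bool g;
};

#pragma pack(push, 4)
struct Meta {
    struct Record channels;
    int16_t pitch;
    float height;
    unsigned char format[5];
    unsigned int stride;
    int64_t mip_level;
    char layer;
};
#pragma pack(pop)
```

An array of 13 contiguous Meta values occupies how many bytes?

Record: 0..1  b  (1B, 1-aligned); 1..2  d  (1B, 1-aligned); 2..3  g  (1B, 1-aligned); sizeof = 3, alignof = 1
0..3  channels  (3B, 1-aligned)
3..4  -- padding (1B)
4..6  pitch  (2B, 2-aligned)
6..8  -- padding (2B)
8..12  height  (4B, 4-aligned)
12..17  format  (5B, 1-aligned)
17..20  -- padding (3B)
20..24  stride  (4B, 4-aligned)
24..32  mip_level  (8B, 4-aligned)
32..33  layer  (1B, 1-aligned)
33..36  -- tail padding (3B)
sizeof = 36, alignof = 4
array of 13: 13 × 36 = 468

468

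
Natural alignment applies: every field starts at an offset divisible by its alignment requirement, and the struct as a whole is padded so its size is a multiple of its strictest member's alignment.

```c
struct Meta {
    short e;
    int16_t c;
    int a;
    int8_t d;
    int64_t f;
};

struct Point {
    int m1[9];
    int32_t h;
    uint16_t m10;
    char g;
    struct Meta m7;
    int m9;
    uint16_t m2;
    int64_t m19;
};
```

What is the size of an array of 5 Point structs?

Meta: e at 0 (size 2, align 2) → ends 2; c at 2 (size 2, align 2) → ends 4; a at 4 (size 4, align 4) → ends 8; d at 8 (size 1, align 1) → ends 9; pad 7 to align 8 for f; f at 16 (size 8, align 8) → ends 24; total 24 bytes, alignment 8
m1 at 0 (size 36, align 4) → ends 36
h at 36 (size 4, align 4) → ends 40
m10 at 40 (size 2, align 2) → ends 42
g at 42 (size 1, align 1) → ends 43
pad 5 to align 8 for m7
m7 at 48 (size 24, align 8) → ends 72
m9 at 72 (size 4, align 4) → ends 76
m2 at 76 (size 2, align 2) → ends 78
pad 2 to align 8 for m19
m19 at 80 (size 8, align 8) → ends 88
total 88 bytes, alignment 8
array of 5: 5 × 88 = 440

440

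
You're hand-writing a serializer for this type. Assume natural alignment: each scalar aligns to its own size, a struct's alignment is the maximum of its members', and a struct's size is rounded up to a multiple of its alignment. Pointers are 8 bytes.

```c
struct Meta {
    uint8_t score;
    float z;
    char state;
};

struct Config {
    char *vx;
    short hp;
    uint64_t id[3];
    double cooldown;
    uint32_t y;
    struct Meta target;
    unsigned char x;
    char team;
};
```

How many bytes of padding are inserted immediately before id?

6

Meta: score at 0 (size 1, align 1) → ends 1; pad 3 to align 4 for z; z at 4 (size 4, align 4) → ends 8; state at 8 (size 1, align 1) → ends 9; tail pad 3 to reach multiple of 4; total 12 bytes, alignment 4
vx at 0 (size 8, align 8) → ends 8
hp at 8 (size 2, align 2) → ends 10
pad 6 to align 8 for id
id at 16 (size 24, align 8) → ends 40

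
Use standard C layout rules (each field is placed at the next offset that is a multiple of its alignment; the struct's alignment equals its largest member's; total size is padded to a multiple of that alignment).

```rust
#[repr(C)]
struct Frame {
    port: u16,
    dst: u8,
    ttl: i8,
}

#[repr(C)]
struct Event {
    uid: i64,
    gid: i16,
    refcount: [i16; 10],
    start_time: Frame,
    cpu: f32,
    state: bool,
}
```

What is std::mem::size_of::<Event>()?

Frame: 0..2  port  (2B, 2-aligned); 2..3  dst  (1B, 1-aligned); 3..4  ttl  (1B, 1-aligned); sizeof = 4, alignof = 2
0..8  uid  (8B, 8-aligned)
8..10  gid  (2B, 2-aligned)
10..30  refcount  (20B, 2-aligned)
30..34  start_time  (4B, 2-aligned)
34..36  -- padding (2B)
36..40  cpu  (4B, 4-aligned)
40..41  state  (1B, 1-aligned)
41..48  -- tail padding (7B)
sizeof = 48, alignof = 8

48 bytes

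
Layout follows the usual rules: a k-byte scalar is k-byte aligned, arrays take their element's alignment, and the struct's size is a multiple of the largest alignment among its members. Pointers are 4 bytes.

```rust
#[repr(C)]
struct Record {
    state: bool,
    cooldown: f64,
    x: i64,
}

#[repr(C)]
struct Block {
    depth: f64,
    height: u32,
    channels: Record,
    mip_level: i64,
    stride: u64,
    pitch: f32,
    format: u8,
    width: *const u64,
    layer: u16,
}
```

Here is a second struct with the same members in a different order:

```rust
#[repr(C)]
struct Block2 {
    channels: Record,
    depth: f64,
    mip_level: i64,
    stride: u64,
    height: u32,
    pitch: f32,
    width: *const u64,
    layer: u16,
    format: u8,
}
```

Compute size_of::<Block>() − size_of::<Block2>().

Record: state at 0 (size 1, align 1) → ends 1; pad 7 to align 8 for cooldown; cooldown at 8 (size 8, align 8) → ends 16; x at 16 (size 8, align 8) → ends 24; total 24 bytes, alignment 8
depth at 0 (size 8, align 8) → ends 8
height at 8 (size 4, align 4) → ends 12
pad 4 to align 8 for channels
channels at 16 (size 24, align 8) → ends 40
mip_level at 40 (size 8, align 8) → ends 48
stride at 48 (size 8, align 8) → ends 56
pitch at 56 (size 4, align 4) → ends 60
format at 60 (size 1, align 1) → ends 61
pad 3 to align 4 for width
width at 64 (size 4, align 4) → ends 68
layer at 68 (size 2, align 2) → ends 70
tail pad 2 to reach multiple of 8
total 72 bytes, alignment 8
— Block2 —
channels at 0 (size 24, align 8) → ends 24
depth at 24 (size 8, align 8) → ends 32
mip_level at 32 (size 8, align 8) → ends 40
stride at 40 (size 8, align 8) → ends 48
height at 48 (size 4, align 4) → ends 52
pitch at 52 (size 4, align 4) → ends 56
width at 56 (size 4, align 4) → ends 60
layer at 60 (size 2, align 2) → ends 62
format at 62 (size 1, align 1) → ends 63
tail pad 1 to reach multiple of 8
total 64 bytes, alignment 8
72 − 64 = 8

8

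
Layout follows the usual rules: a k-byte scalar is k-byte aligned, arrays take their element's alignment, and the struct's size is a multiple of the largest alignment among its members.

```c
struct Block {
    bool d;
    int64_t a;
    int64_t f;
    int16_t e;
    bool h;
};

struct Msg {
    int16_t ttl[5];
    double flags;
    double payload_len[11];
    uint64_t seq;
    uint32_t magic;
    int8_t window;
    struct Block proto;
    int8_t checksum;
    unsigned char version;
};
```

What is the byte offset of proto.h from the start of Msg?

154

Block: @0: d [1B, align 1] → 1; +7 pad (align 8); @8: a [8B, align 8] → 16; @16: f [8B, align 8] → 24; @24: e [2B, align 2] → 26; @26: h [1B, align 1] → 27; +5 tail pad (align 8); size 32, align 8
@0: ttl [10B, align 2] → 10
+6 pad (align 8)
@16: flags [8B, align 8] → 24
@24: payload_len [88B, align 8] → 112
@112: seq [8B, align 8] → 120
@120: magic [4B, align 4] → 124
@124: window [1B, align 1] → 125
+3 pad (align 8)
@128: proto [32B, align 8] → 160
within Block: h at 26
128 + 26 = 154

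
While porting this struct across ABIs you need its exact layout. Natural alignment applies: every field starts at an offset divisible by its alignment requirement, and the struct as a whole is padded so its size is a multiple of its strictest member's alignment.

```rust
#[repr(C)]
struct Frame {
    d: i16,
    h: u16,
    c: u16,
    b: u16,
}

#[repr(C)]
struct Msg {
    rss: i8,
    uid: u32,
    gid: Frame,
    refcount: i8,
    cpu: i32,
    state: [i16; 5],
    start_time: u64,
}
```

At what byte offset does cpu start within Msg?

Frame: d at 0 (size 2, align 2) → ends 2; h at 2 (size 2, align 2) → ends 4; c at 4 (size 2, align 2) → ends 6; b at 6 (size 2, align 2) → ends 8; total 8 bytes, alignment 2
rss at 0 (size 1, align 1) → ends 1
pad 3 to align 4 for uid
uid at 4 (size 4, align 4) → ends 8
gid at 8 (size 8, align 2) → ends 16
refcount at 16 (size 1, align 1) → ends 17
pad 3 to align 4 for cpu
cpu at 20 (size 4, align 4) → ends 24

20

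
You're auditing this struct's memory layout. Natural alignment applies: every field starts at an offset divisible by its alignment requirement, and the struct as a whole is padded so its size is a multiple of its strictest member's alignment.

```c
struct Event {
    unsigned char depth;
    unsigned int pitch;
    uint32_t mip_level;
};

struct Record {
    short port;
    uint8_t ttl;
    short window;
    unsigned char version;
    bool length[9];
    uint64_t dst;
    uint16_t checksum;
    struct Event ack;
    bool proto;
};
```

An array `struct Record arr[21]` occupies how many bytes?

Event: depth at 0 (size 1, align 1) → ends 1; pad 3 to align 4 for pitch; pitch at 4 (size 4, align 4) → ends 8; mip_level at 8 (size 4, align 4) → ends 12; total 12 bytes, alignment 4
port at 0 (size 2, align 2) → ends 2
ttl at 2 (size 1, align 1) → ends 3
pad 1 to align 2 for window
window at 4 (size 2, align 2) → ends 6
version at 6 (size 1, align 1) → ends 7
length at 7 (size 9, align 1) → ends 16
dst at 16 (size 8, align 8) → ends 24
checksum at 24 (size 2, align 2) → ends 26
pad 2 to align 4 for ack
ack at 28 (size 12, align 4) → ends 40
proto at 40 (size 1, align 1) → ends 41
tail pad 7 to reach multiple of 8
total 48 bytes, alignment 8
array of 21: 21 × 48 = 1008

1008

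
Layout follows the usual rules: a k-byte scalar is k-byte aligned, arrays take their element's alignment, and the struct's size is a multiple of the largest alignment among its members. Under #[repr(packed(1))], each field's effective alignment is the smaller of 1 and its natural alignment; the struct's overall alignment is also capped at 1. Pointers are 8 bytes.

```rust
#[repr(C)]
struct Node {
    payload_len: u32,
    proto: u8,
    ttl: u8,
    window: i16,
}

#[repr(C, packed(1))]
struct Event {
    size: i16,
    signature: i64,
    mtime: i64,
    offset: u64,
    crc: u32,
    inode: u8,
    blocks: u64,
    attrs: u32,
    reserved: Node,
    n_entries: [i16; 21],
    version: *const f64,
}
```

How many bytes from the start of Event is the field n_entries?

51

Node: @0: payload_len [4B, align 4] → 4; @4: proto [1B, align 1] → 5; @5: ttl [1B, align 1] → 6; @6: window [2B, align 2] → 8; size 8, align 4
@0: size [2B, align 1] → 2
@2: signature [8B, align 1] → 10
@10: mtime [8B, align 1] → 18
@18: offset [8B, align 1] → 26
@26: crc [4B, align 1] → 30
@30: inode [1B, align 1] → 31
@31: blocks [8B, align 1] → 39
@39: attrs [4B, align 1] → 43
@43: reserved [8B, align 1] → 51
@51: n_entries [42B, align 1] → 93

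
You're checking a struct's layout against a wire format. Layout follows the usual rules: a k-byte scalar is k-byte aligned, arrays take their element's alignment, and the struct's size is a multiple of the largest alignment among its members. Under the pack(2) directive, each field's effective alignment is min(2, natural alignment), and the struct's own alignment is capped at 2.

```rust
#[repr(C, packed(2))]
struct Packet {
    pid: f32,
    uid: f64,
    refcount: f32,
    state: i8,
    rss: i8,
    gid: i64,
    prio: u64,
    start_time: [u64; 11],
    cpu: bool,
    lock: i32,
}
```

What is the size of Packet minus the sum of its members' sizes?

1

@0: pid [4B, align 2] → 4
@4: uid [8B, align 2] → 12
@12: refcount [4B, align 2] → 16
@16: state [1B, align 1] → 17
@17: rss [1B, align 1] → 18
@18: gid [8B, align 2] → 26
@26: prio [8B, align 2] → 34
@34: start_time [88B, align 2] → 122
@122: cpu [1B, align 1] → 123
+1 pad (align 2)
@124: lock [4B, align 2] → 128
size 128, align 2
data bytes 127, size 128 → padding 1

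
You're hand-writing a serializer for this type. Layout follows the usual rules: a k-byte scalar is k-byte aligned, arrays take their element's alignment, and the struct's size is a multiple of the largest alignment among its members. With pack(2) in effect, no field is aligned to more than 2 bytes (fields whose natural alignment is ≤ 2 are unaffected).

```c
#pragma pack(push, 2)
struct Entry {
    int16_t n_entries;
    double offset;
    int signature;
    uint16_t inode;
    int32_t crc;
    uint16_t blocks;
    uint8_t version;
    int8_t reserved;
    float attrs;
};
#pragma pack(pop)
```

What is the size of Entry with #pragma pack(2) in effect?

n_entries at 0 (size 2, align 2) → ends 2
offset at 2 (size 8, align 2) → ends 10
signature at 10 (size 4, align 2) → ends 14
inode at 14 (size 2, align 2) → ends 16
crc at 16 (size 4, align 2) → ends 20
blocks at 20 (size 2, align 2) → ends 22
version at 22 (size 1, align 1) → ends 23
reserved at 23 (size 1, align 1) → ends 24
attrs at 24 (size 4, align 2) → ends 28
total 28 bytes, alignment 2

28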